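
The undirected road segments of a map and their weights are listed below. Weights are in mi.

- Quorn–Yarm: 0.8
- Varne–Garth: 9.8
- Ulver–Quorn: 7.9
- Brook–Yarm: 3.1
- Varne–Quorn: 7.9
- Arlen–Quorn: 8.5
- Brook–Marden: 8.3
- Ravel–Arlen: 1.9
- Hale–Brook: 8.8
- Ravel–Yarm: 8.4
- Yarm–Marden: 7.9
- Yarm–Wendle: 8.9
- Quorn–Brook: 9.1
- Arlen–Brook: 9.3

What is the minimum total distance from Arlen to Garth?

26.2 mi

Settle nodes by increasing distance from Arlen:
Arlen: 0
Ravel: 1.9  (via Arlen)
Quorn: 8.5  (via Arlen)
Brook: 9.3  (via Arlen)
Yarm: 9.3  (via Quorn)
Ulver: 16.4  (via Quorn)
Varne: 16.4  (via Quorn)
Marden: 17.2  (via Yarm)
Hale: 18.1  (via Brook)
Wendle: 18.2  (via Yarm)
Garth: 26.2  (via Varne)
Shortest route: Arlen–Quorn–Varne–Garth = 26.2 mi.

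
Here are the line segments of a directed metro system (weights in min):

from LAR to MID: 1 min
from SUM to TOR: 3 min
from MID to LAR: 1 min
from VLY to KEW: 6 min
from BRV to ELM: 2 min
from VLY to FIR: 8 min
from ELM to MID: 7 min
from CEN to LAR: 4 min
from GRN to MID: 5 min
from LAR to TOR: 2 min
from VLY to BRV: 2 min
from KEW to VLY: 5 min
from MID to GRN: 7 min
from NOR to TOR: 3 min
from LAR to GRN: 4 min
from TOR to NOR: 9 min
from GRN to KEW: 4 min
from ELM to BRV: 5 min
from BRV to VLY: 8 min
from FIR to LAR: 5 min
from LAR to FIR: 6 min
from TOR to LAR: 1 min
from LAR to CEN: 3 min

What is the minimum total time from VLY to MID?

11 min

Shortest distances from VLY:
VLY: 0
BRV: 2  (via VLY)
ELM: 4  (via BRV)
KEW: 6  (via VLY)
FIR: 8  (via VLY)
MID: 11  (via ELM)
Shortest route: VLY–BRV–ELM–MID = 11 min.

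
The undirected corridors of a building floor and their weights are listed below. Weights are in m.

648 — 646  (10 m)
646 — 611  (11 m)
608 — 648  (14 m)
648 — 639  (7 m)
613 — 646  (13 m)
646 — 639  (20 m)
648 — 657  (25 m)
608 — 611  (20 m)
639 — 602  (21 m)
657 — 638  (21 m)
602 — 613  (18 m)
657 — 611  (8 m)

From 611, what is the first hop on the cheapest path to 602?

Candidate routes:
611 → 646 → 648 → 639 → 602: 11+10+7+21 = 49
611 → 646 → 613 → 602: 11+13+18 = 42
Cheapest is 611 → 646 → 613 → 602 at 42 m.
So from 611 the first move is to 646.

646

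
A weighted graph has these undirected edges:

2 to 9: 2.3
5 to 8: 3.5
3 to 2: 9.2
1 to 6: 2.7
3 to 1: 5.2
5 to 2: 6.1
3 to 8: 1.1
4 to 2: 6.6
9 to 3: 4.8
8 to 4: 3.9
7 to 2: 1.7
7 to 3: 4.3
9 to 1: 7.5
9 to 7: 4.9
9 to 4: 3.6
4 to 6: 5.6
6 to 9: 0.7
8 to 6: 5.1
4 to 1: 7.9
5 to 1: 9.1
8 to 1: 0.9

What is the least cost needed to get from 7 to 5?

7.8

Shortest distances from 7:
7: 0
2: 1.7  (via 7)
9: 4  (via 2)
3: 4.3  (via 7)
6: 4.7  (via 9)
8: 5.4  (via 3)
1: 6.3  (via 8)
4: 7.6  (via 9)
5: 7.8  (via 2)
Shortest route: 7 → 2 → 5 = 7.8.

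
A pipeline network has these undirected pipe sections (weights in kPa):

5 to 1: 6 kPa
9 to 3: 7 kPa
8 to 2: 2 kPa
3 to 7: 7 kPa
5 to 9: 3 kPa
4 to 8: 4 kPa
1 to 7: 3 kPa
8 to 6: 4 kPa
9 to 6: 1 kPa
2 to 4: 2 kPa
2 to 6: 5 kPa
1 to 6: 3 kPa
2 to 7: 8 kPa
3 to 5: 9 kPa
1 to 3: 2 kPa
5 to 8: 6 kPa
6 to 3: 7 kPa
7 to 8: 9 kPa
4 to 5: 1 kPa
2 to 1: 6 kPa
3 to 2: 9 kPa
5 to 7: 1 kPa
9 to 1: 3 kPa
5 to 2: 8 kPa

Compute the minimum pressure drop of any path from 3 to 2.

Settle nodes by increasing distance from 3:
3: 0
1: 2  (via 3)
6: 5  (via 1)
7: 5  (via 1)
9: 5  (via 1)
5: 6  (via 7)
4: 7  (via 5)
2: 8  (via 1)
Shortest route: 3–1–2 = 8 kPa.

8 kPa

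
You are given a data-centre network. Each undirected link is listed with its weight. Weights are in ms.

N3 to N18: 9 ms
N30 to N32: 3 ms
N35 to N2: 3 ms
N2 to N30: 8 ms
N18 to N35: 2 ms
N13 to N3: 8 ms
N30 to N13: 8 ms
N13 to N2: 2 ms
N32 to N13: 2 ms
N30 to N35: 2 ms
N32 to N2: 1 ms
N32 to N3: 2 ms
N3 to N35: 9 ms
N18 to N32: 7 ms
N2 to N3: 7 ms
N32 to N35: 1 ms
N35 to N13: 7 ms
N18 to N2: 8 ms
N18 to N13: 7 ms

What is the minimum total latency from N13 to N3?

4 ms

Settle nodes by increasing distance from N13:
N13: 0
N32: 2  (via N13)
N2: 2  (via N13)
N35: 3  (via N32)
N3: 4  (via N32)
Shortest route: N13–N32–N3 = 4 ms.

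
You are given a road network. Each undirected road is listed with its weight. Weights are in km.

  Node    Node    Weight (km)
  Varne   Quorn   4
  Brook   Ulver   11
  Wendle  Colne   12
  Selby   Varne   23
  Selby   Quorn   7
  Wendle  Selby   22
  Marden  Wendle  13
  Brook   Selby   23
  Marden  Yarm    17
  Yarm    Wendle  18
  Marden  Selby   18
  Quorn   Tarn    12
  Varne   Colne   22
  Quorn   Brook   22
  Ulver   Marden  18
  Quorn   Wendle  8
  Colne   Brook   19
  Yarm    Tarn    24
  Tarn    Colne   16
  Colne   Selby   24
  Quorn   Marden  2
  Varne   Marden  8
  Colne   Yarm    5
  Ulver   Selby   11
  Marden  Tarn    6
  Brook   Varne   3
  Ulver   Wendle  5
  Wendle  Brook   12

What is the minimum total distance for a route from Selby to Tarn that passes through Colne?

Shortest Selby→Colne: Selby → Colne = 24
Shortest Colne→Tarn: Colne → Tarn = 16
Total via Colne: 24 + 16 = 40 km.

40 km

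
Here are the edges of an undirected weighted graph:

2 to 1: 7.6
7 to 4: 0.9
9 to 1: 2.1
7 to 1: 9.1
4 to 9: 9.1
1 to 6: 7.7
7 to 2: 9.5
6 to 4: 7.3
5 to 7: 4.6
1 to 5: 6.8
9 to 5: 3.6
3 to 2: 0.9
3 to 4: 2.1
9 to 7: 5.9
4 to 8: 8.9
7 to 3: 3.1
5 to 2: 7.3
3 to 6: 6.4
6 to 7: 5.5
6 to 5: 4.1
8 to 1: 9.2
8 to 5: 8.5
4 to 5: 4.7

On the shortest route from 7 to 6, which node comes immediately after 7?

6

Candidate routes:
7 → 6: 5.5 = 5.5
7 → 4 → 6: 0.9+7.3 = 8.2
Cheapest is 7 → 6 at 5.5.
So from 7 the first move is to 6.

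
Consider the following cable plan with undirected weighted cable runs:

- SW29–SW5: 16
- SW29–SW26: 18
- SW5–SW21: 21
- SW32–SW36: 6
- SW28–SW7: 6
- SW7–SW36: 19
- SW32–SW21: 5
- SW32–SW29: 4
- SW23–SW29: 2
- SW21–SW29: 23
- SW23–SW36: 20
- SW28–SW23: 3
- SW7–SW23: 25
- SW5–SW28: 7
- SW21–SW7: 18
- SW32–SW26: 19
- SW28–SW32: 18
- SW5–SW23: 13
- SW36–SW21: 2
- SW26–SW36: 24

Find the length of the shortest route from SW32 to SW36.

Compare a few routes:
SW32 → SW36: 6 = 6
SW32 → SW21 → SW36: 5+2 = 7
Cheapest is SW32 → SW36 at 6.

6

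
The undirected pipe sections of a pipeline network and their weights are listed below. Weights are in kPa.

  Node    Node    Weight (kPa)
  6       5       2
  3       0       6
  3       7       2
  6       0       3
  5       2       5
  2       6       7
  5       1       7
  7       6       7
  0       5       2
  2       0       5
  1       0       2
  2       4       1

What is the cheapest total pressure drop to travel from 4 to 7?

14 kPa

Shortest distances from 4:
4: 0
2: 1  (via 4)
0: 6  (via 2)
5: 6  (via 2)
1: 8  (via 0)
6: 8  (via 2)
3: 12  (via 0)
7: 14  (via 3)
Shortest route: 4 → 2 → 0 → 3 → 7 = 14 kPa.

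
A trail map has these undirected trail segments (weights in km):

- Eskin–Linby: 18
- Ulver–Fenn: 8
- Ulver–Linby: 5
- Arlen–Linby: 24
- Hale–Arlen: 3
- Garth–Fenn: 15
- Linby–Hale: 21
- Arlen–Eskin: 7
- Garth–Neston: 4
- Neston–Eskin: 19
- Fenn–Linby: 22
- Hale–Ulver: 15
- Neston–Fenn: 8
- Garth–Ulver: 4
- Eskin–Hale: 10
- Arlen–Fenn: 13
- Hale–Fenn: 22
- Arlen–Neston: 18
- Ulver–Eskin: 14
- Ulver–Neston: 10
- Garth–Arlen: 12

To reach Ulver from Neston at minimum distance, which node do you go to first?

Candidate routes:
Neston - Ulver: 10 = 10
Neston - Garth - Ulver: 4+4 = 8
Cheapest is Neston - Garth - Ulver at 8 km.
So from Neston the first move is to Garth.

Garth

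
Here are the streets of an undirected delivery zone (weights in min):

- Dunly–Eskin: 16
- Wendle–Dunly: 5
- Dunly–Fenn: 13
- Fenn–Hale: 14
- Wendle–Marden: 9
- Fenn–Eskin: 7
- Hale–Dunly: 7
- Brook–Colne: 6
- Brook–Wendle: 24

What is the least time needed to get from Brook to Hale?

36 min

Settle nodes by increasing distance from Brook:
Brook: 0
Colne: 6  (via Brook)
Wendle: 24  (via Brook)
Dunly: 29  (via Wendle)
Marden: 33  (via Wendle)
Hale: 36  (via Dunly)
Shortest route: Brook → Wendle → Dunly → Hale = 36 min.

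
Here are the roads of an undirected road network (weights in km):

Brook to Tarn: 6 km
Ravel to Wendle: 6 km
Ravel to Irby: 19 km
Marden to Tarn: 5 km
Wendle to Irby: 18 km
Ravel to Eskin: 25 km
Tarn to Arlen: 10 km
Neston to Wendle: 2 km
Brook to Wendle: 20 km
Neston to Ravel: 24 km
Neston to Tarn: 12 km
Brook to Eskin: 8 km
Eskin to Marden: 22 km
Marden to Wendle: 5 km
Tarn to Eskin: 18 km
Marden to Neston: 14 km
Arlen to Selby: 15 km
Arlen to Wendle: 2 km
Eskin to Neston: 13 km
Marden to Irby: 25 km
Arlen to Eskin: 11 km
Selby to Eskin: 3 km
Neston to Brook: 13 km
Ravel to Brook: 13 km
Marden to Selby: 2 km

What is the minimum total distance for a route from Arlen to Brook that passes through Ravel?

Best Arlen to Ravel: Arlen → Wendle → Ravel costing 8
Best Ravel to Brook: Ravel → Brook costing 13
Total via Ravel: 8 + 13 = 21 km.

21 km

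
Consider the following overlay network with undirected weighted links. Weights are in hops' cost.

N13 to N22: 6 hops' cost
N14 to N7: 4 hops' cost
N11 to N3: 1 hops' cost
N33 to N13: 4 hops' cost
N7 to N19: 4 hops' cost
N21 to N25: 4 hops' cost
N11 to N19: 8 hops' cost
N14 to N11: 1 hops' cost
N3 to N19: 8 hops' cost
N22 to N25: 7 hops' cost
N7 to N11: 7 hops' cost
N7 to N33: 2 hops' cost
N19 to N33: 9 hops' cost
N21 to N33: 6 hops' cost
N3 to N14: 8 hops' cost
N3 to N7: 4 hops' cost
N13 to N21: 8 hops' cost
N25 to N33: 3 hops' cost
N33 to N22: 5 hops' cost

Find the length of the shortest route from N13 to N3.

Compare a few routes:
N13 - N33 - N7 - N14 - N11 - N3: 4+2+4+1+1 = 12
N13 - N33 - N7 - N3: 4+2+4 = 10
Cheapest is N13 - N33 - N7 - N3 at 10 hops' cost.

10 hops' cost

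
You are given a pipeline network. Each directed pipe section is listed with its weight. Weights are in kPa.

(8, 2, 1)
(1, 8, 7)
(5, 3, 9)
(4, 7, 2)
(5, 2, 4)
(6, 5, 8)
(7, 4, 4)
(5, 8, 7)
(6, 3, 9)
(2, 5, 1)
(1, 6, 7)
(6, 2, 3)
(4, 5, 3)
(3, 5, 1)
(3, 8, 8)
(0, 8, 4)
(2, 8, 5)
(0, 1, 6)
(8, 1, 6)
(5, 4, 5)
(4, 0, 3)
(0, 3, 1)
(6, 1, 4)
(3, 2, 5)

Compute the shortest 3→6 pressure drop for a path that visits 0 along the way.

Shortest 3→0: 3–5–4–0 = 9
Best 0 to 6: 0–1–6 costing 13
Total via 0: 9 + 13 = 22 kPa.

22 kPa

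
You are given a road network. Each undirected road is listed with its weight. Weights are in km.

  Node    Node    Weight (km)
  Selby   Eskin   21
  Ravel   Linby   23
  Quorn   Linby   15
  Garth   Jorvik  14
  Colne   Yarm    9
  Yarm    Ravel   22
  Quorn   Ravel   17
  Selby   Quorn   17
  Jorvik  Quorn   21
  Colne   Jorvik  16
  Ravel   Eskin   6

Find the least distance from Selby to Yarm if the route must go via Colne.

Shortest Selby→Colne: Selby → Quorn → Jorvik → Colne = 54
Best Colne to Yarm: Colne → Yarm costing 9
Total via Colne: 54 + 9 = 63 km.

63 km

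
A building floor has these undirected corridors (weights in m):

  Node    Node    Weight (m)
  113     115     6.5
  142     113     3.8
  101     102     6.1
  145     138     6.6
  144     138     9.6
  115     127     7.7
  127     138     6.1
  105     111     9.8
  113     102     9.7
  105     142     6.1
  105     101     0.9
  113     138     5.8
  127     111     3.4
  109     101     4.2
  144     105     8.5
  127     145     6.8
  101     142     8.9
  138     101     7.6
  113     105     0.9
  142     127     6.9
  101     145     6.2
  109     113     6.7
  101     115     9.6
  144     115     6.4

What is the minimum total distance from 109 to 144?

Compare a few routes:
109 - 113 - 115 - 144: 6.7+6.5+6.4 = 19.6
109 - 113 - 105 - 144: 6.7+0.9+8.5 = 16.1
109 - 101 - 105 - 113 - 115 - 144: 4.2+0.9+0.9+6.5+6.4 = 18.9
109 - 101 - 105 - 144: 4.2+0.9+8.5 = 13.6
The minimum is 13.6 m via 109 - 101 - 105 - 144.

13.6 m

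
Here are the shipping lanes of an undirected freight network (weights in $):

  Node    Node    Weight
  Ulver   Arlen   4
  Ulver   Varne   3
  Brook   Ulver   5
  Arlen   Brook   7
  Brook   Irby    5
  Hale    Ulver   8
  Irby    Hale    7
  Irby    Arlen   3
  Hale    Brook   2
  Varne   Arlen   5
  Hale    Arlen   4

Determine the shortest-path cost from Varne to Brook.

Candidate routes:
Varne → Arlen → Hale → Brook: 5+4+2 = 11
Varne → Arlen → Brook: 5+7 = 12
Varne → Ulver → Brook: 3+5 = 8
Cheapest is Varne → Ulver → Brook at $8.

$8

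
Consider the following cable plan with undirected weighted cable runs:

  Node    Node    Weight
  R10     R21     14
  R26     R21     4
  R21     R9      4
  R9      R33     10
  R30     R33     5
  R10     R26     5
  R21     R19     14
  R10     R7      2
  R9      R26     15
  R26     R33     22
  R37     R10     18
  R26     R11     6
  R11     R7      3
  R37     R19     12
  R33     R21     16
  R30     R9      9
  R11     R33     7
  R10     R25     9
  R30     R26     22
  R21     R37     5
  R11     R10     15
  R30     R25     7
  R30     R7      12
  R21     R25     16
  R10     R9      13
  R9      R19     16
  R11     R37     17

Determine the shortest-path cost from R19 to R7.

25

Compare a few routes:
R19 → R37 → R21 → R26 → R10 → R7: 12+5+4+5+2 = 28
R19 → R21 → R26 → R11 → R7: 14+4+6+3 = 27
R19 → R21 → R26 → R10 → R7: 14+4+5+2 = 25
Cheapest is R19 → R21 → R26 → R10 → R7 at 25.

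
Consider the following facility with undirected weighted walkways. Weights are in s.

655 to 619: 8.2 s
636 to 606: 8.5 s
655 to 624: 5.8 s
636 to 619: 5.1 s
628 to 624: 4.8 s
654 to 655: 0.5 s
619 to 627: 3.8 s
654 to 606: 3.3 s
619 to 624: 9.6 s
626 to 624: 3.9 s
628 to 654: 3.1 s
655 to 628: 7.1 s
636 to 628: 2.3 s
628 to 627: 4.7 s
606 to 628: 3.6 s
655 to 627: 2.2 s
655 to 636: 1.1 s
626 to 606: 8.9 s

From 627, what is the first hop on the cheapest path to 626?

Enumerating some paths:
627 → 655 → 624 → 626: 2.2+5.8+3.9 = 11.9
627 → 655 → 636 → 628 → 624 → 626: 2.2+1.1+2.3+4.8+3.9 = 14.3
627 → 628 → 624 → 626: 4.7+4.8+3.9 = 13.4
The minimum is 11.9 s via 627 → 655 → 624 → 626.
So from 627 the first move is to 655.

655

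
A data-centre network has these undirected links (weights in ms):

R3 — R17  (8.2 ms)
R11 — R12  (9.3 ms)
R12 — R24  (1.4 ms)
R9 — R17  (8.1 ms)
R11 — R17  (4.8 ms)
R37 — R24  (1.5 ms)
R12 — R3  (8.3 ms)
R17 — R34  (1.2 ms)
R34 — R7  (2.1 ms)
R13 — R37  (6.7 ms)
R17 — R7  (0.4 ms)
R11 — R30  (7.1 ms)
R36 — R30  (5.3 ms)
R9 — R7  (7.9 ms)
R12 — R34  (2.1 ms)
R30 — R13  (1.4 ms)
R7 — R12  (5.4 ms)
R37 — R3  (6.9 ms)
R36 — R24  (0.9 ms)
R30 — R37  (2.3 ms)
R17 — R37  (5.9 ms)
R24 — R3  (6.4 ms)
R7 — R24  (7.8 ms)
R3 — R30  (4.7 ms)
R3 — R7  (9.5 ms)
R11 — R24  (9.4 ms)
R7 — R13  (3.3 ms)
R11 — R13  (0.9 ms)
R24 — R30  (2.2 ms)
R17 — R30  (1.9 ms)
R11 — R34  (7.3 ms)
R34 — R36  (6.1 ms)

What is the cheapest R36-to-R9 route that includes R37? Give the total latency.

Best R36 to R37: R36 → R24 → R37 costing 2.4
Shortest R37→R9: R37 → R30 → R17 → R9 = 12.3
Total via R37: 2.4 + 12.3 = 14.7 ms.

14.7 ms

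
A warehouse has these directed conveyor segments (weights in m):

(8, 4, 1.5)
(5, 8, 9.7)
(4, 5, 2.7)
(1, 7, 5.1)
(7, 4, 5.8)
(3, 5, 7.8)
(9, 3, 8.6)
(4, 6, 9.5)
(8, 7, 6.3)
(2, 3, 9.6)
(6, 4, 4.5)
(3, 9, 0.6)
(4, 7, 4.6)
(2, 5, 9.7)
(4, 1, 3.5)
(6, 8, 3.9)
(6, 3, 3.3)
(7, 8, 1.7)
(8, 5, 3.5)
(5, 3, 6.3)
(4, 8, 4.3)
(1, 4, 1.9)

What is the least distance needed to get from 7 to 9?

12.1 m

Compare a few routes:
7–8–4–6–3–9: 1.7+1.5+9.5+3.3+0.6 = 16.6
7–4–5–3–9: 5.8+2.7+6.3+0.6 = 15.4
7–8–4–5–3–9: 1.7+1.5+2.7+6.3+0.6 = 12.8
7–8–5–3–9: 1.7+3.5+6.3+0.6 = 12.1
Cheapest is 7–8–5–3–9 at 12.1 m.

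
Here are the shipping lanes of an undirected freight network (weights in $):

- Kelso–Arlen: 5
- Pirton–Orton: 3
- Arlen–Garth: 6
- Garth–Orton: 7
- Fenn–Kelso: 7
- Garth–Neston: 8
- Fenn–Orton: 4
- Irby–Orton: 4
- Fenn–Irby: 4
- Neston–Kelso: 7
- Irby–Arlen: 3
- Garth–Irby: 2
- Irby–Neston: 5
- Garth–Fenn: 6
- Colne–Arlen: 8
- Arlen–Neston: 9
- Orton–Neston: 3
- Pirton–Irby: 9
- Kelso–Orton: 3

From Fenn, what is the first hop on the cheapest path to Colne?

Compare a few routes:
Fenn → Irby → Arlen → Colne: 4+3+8 = 15
Fenn → Orton → Irby → Arlen → Colne: 4+4+3+8 = 19
The minimum is $15 via Fenn → Irby → Arlen → Colne.
So from Fenn the first move is to Irby.

Irby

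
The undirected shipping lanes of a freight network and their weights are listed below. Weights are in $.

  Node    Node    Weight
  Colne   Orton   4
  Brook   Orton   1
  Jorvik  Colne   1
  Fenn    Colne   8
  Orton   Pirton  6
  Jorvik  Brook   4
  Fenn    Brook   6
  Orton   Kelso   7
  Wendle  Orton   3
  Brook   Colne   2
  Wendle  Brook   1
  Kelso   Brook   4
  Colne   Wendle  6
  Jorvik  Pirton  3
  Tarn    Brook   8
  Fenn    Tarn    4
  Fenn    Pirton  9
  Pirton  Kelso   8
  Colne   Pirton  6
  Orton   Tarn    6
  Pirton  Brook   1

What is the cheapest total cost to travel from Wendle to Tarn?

Shortest distances from Wendle:
Wendle: 0
Brook: 1  (via Wendle)
Pirton: 2  (via Brook)
Orton: 2  (via Brook)
Colne: 3  (via Brook)
Jorvik: 4  (via Colne)
Kelso: 5  (via Brook)
Fenn: 7  (via Brook)
Tarn: 8  (via Orton)
Shortest route: Wendle → Brook → Orton → Tarn = $8.

$8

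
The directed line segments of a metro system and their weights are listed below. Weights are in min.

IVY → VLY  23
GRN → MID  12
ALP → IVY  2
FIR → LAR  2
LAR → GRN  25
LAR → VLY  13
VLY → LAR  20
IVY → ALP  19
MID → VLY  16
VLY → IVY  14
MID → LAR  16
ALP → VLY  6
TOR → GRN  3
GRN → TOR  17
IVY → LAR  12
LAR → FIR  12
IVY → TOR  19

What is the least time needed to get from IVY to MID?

Running Dijkstra from IVY:
IVY: 0
LAR: 12  (via IVY)
ALP: 19  (via IVY)
TOR: 19  (via IVY)
GRN: 22  (via TOR)
VLY: 23  (via IVY)
FIR: 24  (via LAR)
MID: 34  (via GRN)
Shortest route: IVY → TOR → GRN → MID = 34 min.

34 min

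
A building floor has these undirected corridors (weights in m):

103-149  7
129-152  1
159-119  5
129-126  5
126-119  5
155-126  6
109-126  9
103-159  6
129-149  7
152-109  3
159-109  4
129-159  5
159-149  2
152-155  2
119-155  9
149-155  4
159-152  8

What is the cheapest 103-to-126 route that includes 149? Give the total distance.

17 m

Best 103 to 149: 103 → 149 costing 7
Shortest 149→126: 149 → 155 → 126 = 10
Total via 149: 7 + 10 = 17 m.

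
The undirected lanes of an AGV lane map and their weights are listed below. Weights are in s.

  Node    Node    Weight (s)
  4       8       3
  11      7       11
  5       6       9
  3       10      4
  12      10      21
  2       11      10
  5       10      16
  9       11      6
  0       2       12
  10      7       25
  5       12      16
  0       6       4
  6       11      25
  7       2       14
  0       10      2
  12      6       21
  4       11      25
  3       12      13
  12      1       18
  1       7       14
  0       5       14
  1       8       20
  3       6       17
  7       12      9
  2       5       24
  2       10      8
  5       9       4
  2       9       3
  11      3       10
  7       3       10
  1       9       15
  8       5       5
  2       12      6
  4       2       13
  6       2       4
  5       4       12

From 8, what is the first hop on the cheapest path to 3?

5

Compare a few routes:
8 - 5 - 0 - 10 - 3: 5+14+2+4 = 25
8 - 5 - 10 - 3: 5+16+4 = 25
8 - 5 - 9 - 2 - 10 - 3: 5+4+3+8+4 = 24
The minimum is 24 s via 8 - 5 - 9 - 2 - 10 - 3.
So from 8 the first move is to 5.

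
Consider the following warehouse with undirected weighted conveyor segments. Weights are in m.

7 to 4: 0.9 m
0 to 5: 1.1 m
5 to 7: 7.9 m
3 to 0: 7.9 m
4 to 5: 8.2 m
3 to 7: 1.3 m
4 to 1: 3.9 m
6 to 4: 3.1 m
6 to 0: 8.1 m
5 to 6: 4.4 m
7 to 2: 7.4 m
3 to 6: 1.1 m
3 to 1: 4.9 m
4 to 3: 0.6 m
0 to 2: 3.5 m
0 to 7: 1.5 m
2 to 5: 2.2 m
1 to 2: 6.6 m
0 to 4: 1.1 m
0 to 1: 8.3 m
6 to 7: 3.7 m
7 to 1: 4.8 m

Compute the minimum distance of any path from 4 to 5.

2.2 m

Running Dijkstra from 4:
4: 0
3: 0.6  (via 4)
7: 0.9  (via 4)
0: 1.1  (via 4)
6: 1.7  (via 3)
5: 2.2  (via 0)
Shortest route: 4 → 0 → 5 = 2.2 m.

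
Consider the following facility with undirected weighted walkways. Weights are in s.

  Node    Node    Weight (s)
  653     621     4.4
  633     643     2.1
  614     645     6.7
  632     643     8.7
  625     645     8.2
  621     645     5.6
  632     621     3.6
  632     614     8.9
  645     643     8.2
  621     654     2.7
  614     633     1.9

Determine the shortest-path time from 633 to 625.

Running Dijkstra from 633:
633: 0
614: 1.9  (via 633)
643: 2.1  (via 633)
645: 8.6  (via 614)
632: 10.8  (via 614)
621: 14.2  (via 645)
625: 16.8  (via 645)
Shortest route: 633 → 614 → 645 → 625 = 16.8 s.

16.8 s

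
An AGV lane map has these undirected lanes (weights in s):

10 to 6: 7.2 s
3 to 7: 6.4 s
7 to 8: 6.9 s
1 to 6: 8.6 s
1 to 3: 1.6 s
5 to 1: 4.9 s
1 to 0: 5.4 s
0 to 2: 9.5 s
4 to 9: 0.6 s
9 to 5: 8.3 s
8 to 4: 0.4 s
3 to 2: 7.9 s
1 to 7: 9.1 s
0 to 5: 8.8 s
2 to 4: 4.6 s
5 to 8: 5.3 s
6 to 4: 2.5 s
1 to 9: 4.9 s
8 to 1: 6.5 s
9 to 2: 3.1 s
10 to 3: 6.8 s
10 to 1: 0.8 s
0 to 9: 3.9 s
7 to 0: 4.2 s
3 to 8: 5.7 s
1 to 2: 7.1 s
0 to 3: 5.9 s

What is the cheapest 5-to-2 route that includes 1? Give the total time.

Best 5 to 1: 5–1 costing 4.9
Best 1 to 2: 1–2 costing 7.1
Total via 1: 4.9 + 7.1 = 12 s.

12 s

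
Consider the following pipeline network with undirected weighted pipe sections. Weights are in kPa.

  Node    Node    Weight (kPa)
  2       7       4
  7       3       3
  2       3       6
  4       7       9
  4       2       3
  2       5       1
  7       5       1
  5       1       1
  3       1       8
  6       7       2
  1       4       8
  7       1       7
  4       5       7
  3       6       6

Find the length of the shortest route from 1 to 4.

Shortest distances from 1:
1: 0
5: 1  (via 1)
2: 2  (via 5)
7: 2  (via 5)
6: 4  (via 7)
3: 5  (via 7)
4: 5  (via 2)
Shortest route: 1–5–2–4 = 5 kPa.

5 kPa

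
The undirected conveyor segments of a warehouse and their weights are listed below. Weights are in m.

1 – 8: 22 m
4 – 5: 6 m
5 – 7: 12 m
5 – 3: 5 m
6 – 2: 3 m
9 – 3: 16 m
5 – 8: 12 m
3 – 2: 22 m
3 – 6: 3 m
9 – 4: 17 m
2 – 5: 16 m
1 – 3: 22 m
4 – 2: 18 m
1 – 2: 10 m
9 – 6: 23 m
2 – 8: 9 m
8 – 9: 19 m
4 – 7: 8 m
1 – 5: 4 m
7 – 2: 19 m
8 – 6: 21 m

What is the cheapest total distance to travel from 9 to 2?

Settle nodes by increasing distance from 9:
9: 0
3: 16  (via 9)
4: 17  (via 9)
6: 19  (via 3)
8: 19  (via 9)
5: 21  (via 3)
2: 22  (via 6)
Shortest route: 9 → 3 → 6 → 2 = 22 m.

22 m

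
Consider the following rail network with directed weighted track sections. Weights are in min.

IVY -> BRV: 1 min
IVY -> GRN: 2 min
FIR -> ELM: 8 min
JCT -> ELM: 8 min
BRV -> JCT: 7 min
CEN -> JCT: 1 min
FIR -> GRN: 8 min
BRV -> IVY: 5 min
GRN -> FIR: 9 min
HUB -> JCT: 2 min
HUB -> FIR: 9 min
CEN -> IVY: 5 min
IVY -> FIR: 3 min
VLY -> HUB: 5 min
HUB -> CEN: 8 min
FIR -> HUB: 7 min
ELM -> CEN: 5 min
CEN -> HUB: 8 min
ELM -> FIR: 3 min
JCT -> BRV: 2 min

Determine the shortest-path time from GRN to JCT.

18 min

Enumerating some paths:
GRN → FIR → HUB → JCT: 9+7+2 = 18
GRN → FIR → ELM → CEN → JCT: 9+8+5+1 = 23
The minimum is 18 min via GRN → FIR → HUB → JCT.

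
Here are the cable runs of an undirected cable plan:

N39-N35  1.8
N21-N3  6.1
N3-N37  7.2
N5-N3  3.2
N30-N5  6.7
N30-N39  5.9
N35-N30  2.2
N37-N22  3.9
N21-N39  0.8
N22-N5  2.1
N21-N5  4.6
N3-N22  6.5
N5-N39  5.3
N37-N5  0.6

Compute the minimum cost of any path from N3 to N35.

8.7

Enumerating some paths:
N3–N5–N21–N39–N35: 3.2+4.6+0.8+1.8 = 10.4
N3–N21–N39–N35: 6.1+0.8+1.8 = 8.7
N3–N5–N39–N35: 3.2+5.3+1.8 = 10.3
N3–N5–N30–N35: 3.2+6.7+2.2 = 12.1
Cheapest is N3–N21–N39–N35 at 8.7.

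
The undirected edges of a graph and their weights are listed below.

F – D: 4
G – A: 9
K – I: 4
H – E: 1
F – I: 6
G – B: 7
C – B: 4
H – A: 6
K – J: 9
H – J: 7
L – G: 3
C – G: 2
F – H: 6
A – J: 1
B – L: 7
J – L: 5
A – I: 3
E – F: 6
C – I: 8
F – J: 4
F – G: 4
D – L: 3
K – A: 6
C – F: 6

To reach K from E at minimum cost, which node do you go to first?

H

Candidate routes:
E - H - A - K: 1+6+6 = 13
E - H - A - I - K: 1+6+3+4 = 14
E - H - J - A - K: 1+7+1+6 = 15
Cheapest is E - H - A - K at 13.
So from E the first move is to H.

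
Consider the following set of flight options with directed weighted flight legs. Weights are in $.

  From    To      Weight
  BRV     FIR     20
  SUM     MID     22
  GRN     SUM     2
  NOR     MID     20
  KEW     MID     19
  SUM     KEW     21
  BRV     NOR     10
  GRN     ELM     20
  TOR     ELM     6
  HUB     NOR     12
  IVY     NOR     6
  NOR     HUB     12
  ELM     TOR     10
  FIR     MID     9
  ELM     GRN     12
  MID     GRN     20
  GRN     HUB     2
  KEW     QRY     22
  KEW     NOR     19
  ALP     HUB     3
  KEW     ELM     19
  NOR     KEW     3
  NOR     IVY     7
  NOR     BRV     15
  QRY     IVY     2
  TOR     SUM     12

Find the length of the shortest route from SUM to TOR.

Shortest distances from SUM:
SUM: 0
KEW: 21  (via SUM)
MID: 22  (via SUM)
NOR: 40  (via KEW)
ELM: 40  (via KEW)
GRN: 42  (via MID)
QRY: 43  (via KEW)
HUB: 44  (via GRN)
IVY: 45  (via QRY)
TOR: 50  (via ELM)
Shortest route: SUM → KEW → ELM → TOR = $50.

$50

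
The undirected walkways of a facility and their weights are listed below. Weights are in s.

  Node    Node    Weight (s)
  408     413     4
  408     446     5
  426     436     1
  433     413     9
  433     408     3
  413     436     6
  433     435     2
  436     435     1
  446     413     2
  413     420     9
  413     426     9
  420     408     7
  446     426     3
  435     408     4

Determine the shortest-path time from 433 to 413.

7 s

Shortest distances from 433:
433: 0
435: 2  (via 433)
408: 3  (via 433)
436: 3  (via 435)
426: 4  (via 436)
413: 7  (via 408)
Shortest route: 433–408–413 = 7 s.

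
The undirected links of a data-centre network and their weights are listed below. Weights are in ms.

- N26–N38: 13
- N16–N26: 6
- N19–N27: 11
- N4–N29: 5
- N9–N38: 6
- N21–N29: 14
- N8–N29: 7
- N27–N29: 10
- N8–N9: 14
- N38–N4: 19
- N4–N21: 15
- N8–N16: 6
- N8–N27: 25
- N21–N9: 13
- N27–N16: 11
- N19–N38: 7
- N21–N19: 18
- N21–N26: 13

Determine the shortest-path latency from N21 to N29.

Running Dijkstra from N21:
N21: 0
N9: 13  (via N21)
N26: 13  (via N21)
N29: 14  (via N21)
Shortest route: N21 → N29 = 14 ms.

14 ms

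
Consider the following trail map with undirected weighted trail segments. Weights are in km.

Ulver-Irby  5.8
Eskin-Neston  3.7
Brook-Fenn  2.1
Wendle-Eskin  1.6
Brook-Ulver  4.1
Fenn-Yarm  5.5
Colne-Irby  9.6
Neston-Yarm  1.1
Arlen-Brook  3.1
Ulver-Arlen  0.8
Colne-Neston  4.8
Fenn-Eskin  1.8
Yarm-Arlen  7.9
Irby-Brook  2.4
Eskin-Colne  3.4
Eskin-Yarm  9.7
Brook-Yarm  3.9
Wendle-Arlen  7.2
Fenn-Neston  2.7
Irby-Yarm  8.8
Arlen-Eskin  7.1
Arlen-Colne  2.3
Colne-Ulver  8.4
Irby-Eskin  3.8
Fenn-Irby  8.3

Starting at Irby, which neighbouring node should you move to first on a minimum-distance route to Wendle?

Eskin

Candidate routes:
Irby → Brook → Fenn → Neston → Eskin → Wendle: 2.4+2.1+2.7+3.7+1.6 = 12.5
Irby → Eskin → Wendle: 3.8+1.6 = 5.4
Irby → Fenn → Eskin → Wendle: 8.3+1.8+1.6 = 11.7
Irby → Brook → Fenn → Eskin → Wendle: 2.4+2.1+1.8+1.6 = 7.9
The minimum is 5.4 km via Irby → Eskin → Wendle.
So from Irby the first move is to Eskin.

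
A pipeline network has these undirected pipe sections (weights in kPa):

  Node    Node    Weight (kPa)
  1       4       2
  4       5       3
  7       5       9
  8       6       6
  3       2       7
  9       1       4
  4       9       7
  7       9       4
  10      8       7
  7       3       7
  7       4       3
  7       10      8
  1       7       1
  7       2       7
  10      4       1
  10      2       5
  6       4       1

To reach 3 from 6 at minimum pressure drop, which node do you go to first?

4

Candidate routes:
6 → 4 → 7 → 3: 1+3+7 = 11
6 → 4 → 10 → 2 → 3: 1+1+5+7 = 14
The minimum is 11 kPa via 6 → 4 → 7 → 3.
So from 6 the first move is to 4.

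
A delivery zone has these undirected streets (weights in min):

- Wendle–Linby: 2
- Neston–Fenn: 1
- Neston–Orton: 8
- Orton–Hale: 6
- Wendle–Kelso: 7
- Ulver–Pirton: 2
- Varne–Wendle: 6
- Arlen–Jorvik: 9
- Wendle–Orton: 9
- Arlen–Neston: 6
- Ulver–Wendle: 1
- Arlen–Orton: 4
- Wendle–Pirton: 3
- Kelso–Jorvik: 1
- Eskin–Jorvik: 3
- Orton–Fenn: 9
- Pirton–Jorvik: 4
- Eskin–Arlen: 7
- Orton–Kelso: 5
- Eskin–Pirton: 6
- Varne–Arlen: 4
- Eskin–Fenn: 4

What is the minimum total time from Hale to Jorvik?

12 min

Enumerating some paths:
Hale - Orton - Kelso - Jorvik: 6+5+1 = 12
Hale - Orton - Arlen - Eskin - Jorvik: 6+4+7+3 = 20
Hale - Orton - Neston - Fenn - Eskin - Jorvik: 6+8+1+4+3 = 22
Hale - Orton - Arlen - Jorvik: 6+4+9 = 19
Cheapest is Hale - Orton - Kelso - Jorvik at 12 min.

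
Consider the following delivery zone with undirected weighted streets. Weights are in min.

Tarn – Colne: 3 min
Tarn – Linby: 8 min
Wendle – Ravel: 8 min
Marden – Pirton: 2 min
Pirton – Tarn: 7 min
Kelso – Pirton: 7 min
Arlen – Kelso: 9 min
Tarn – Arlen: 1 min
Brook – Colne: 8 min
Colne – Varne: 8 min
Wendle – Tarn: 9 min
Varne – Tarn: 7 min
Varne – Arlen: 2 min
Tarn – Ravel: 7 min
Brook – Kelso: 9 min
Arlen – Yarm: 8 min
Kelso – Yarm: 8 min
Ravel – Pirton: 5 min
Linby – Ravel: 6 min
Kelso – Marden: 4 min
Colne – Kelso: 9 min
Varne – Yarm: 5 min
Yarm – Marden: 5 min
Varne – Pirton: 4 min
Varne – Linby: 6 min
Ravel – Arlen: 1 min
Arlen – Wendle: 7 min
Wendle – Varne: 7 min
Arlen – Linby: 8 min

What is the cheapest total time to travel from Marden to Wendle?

Enumerating some paths:
Marden - Pirton - Varne - Wendle: 2+4+7 = 13
Marden - Pirton - Ravel - Arlen - Wendle: 2+5+1+7 = 15
Cheapest is Marden - Pirton - Varne - Wendle at 13 min.

13 min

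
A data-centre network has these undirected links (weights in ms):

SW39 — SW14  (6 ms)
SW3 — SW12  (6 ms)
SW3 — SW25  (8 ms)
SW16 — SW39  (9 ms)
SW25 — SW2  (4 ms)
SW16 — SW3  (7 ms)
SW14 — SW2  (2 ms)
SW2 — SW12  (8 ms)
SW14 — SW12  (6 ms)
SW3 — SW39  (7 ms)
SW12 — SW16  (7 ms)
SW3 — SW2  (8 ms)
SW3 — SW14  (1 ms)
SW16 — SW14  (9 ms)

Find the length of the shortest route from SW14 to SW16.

Settle nodes by increasing distance from SW14:
SW14: 0
SW3: 1  (via SW14)
SW2: 2  (via SW14)
SW25: 6  (via SW2)
SW12: 6  (via SW14)
SW39: 6  (via SW14)
SW16: 8  (via SW3)
Shortest route: SW14–SW3–SW16 = 8 ms.

8 ms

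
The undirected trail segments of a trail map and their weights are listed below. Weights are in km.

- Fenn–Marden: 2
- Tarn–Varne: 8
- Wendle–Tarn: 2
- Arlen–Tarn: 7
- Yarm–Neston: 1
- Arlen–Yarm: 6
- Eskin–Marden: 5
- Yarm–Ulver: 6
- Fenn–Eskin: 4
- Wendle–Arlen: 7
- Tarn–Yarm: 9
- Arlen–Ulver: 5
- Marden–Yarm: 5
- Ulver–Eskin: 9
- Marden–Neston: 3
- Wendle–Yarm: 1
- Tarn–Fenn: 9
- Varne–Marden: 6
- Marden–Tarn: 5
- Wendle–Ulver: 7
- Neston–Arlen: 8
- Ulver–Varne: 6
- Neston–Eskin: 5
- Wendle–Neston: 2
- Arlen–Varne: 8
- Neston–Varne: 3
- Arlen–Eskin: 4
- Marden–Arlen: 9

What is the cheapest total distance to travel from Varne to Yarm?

Compare a few routes:
Varne–Neston–Wendle–Yarm: 3+2+1 = 6
Varne–Neston–Yarm: 3+1 = 4
Cheapest is Varne–Neston–Yarm at 4 km.

4 km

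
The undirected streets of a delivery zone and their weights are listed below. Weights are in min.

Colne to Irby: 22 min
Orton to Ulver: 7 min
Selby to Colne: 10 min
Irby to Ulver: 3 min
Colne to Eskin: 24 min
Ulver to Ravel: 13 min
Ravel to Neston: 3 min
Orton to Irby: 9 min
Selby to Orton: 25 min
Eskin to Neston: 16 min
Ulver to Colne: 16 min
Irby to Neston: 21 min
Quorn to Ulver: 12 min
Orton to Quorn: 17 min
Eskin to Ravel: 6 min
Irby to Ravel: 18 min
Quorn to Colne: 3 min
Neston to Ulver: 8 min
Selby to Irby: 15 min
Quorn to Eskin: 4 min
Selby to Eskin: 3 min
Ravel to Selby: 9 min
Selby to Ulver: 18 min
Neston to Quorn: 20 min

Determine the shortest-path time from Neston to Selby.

12 min

Shortest distances from Neston:
Neston: 0
Ravel: 3  (via Neston)
Ulver: 8  (via Neston)
Eskin: 9  (via Ravel)
Irby: 11  (via Ulver)
Selby: 12  (via Ravel)
Shortest route: Neston–Ravel–Selby = 12 min.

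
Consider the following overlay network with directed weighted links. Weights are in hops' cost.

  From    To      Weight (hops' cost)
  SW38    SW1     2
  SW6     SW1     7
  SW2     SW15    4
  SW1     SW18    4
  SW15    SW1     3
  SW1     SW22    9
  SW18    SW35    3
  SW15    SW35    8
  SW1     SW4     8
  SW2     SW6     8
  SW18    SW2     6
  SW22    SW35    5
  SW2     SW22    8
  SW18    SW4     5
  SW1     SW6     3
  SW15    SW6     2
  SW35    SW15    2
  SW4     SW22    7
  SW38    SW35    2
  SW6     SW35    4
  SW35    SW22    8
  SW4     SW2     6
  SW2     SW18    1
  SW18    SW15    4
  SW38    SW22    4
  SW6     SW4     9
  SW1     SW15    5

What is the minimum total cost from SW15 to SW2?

13 hops' cost

Shortest distances from SW15:
SW15: 0
SW6: 2  (via SW15)
SW1: 3  (via SW15)
SW35: 6  (via SW6)
SW18: 7  (via SW1)
SW4: 11  (via SW6)
SW22: 12  (via SW1)
SW2: 13  (via SW18)
Shortest route: SW15–SW1–SW18–SW2 = 13 hops' cost.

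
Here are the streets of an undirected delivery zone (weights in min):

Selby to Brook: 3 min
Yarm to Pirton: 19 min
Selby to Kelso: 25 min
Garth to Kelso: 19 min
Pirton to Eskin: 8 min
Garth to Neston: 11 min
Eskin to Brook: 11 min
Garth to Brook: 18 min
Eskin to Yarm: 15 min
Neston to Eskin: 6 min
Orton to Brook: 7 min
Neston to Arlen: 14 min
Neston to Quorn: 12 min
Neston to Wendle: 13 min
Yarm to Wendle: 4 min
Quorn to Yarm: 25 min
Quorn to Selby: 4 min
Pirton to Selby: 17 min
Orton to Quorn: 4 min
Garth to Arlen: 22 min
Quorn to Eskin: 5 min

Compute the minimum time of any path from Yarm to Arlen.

31 min

Compare a few routes:
Yarm → Wendle → Neston → Arlen: 4+13+14 = 31
Yarm → Eskin → Neston → Arlen: 15+6+14 = 35
Yarm → Eskin → Quorn → Neston → Arlen: 15+5+12+14 = 46
The minimum is 31 min via Yarm → Wendle → Neston → Arlen.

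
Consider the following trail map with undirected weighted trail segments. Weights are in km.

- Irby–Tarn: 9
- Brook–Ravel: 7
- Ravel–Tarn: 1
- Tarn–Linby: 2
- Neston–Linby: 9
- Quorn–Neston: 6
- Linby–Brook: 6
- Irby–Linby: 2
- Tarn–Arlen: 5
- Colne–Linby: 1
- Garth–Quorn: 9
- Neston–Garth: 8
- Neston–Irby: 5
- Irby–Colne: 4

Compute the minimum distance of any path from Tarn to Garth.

17 km

Candidate routes:
Tarn–Linby–Colne–Irby–Neston–Garth: 2+1+4+5+8 = 20
Tarn–Linby–Irby–Neston–Garth: 2+2+5+8 = 17
Tarn–Linby–Neston–Garth: 2+9+8 = 19
The minimum is 17 km via Tarn–Linby–Irby–Neston–Garth.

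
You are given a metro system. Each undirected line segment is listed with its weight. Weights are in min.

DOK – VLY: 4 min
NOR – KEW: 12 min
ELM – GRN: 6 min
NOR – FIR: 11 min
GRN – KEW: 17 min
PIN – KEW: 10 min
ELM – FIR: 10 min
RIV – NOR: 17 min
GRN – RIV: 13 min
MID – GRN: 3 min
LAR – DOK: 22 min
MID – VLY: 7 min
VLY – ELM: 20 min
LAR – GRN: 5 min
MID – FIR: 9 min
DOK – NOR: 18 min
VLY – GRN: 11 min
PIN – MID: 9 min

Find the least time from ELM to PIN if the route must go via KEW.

33 min

Best ELM to KEW: ELM–GRN–KEW costing 23
Shortest KEW→PIN: KEW–PIN = 10
Total via KEW: 23 + 10 = 33 min.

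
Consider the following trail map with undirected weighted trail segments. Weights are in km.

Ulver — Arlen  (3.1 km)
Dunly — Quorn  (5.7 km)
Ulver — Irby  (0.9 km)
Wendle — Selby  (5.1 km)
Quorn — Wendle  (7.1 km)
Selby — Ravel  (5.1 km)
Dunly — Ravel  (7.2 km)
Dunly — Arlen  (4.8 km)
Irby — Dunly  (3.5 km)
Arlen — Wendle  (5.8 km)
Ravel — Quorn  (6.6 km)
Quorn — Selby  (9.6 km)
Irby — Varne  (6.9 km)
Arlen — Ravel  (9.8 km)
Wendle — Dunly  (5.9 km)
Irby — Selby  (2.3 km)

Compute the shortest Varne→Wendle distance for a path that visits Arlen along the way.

16.7 km

Shortest Varne→Arlen: Varne–Irby–Ulver–Arlen = 10.9
Shortest Arlen→Wendle: Arlen–Wendle = 5.8
Total via Arlen: 10.9 + 5.8 = 16.7 km.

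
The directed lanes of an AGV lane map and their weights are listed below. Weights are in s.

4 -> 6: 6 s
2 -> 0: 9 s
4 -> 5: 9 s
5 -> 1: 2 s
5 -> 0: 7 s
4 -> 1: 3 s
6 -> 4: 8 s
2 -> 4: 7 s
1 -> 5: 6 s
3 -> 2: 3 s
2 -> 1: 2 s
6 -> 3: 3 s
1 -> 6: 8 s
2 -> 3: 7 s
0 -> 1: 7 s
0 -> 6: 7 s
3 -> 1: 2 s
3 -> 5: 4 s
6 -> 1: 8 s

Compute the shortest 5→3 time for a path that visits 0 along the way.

Best 5 to 0: 5 → 0 costing 7
Best 0 to 3: 0 → 6 → 3 costing 10
Total via 0: 7 + 10 = 17 s.

17 s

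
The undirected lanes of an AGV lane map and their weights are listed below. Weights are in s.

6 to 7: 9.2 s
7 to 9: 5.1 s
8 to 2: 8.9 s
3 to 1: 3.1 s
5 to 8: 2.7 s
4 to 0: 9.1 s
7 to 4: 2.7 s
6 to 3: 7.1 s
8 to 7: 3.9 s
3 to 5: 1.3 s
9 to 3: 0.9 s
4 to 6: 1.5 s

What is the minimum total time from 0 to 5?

18.4 s

Shortest distances from 0:
0: 0
4: 9.1  (via 0)
6: 10.6  (via 4)
7: 11.8  (via 4)
8: 15.7  (via 7)
9: 16.9  (via 7)
3: 17.7  (via 6)
5: 18.4  (via 8)
Shortest route: 0–4–7–8–5 = 18.4 s.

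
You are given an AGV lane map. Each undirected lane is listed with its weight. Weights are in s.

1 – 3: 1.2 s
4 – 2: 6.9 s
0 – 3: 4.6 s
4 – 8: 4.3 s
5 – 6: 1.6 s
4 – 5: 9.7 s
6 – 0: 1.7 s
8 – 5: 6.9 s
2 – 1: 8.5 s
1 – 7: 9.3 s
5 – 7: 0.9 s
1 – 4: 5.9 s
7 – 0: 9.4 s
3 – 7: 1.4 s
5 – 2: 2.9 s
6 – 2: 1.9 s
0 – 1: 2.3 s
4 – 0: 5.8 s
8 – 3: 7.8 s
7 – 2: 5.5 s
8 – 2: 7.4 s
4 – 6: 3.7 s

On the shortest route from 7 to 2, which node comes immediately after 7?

Candidate routes:
7–5–2: 0.9+2.9 = 3.8
7–5–6–2: 0.9+1.6+1.9 = 4.4
Cheapest is 7–5–2 at 3.8 s.
So from 7 the first move is to 5.

5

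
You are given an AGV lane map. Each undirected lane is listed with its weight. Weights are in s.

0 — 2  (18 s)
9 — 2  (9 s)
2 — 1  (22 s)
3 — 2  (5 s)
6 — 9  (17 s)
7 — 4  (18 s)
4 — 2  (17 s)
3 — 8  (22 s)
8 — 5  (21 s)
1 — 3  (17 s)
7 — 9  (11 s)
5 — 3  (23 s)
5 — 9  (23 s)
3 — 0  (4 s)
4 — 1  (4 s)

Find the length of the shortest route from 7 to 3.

Shortest distances from 7:
7: 0
9: 11  (via 7)
4: 18  (via 7)
2: 20  (via 9)
1: 22  (via 4)
3: 25  (via 2)
Shortest route: 7–9–2–3 = 25 s.

25 s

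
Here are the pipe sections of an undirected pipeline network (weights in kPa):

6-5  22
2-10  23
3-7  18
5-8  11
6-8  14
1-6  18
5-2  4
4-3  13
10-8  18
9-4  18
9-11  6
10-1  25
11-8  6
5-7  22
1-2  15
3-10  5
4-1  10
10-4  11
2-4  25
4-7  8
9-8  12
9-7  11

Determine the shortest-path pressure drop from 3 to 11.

29 kPa

Shortest distances from 3:
3: 0
10: 5  (via 3)
4: 13  (via 3)
7: 18  (via 3)
1: 23  (via 4)
8: 23  (via 10)
2: 28  (via 10)
9: 29  (via 7)
11: 29  (via 8)
Shortest route: 3–10–8–11 = 29 kPa.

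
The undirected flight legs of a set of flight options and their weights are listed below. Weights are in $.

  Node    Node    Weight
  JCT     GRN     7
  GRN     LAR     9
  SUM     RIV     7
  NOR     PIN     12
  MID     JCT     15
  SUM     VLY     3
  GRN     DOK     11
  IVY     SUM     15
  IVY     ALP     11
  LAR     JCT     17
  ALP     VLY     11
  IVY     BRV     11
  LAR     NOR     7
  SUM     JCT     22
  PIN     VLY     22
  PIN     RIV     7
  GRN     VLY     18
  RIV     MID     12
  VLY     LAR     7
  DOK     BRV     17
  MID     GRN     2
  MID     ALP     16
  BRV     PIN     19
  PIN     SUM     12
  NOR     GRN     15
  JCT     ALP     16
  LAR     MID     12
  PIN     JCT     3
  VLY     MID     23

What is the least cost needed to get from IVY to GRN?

Enumerating some paths:
IVY → SUM → RIV → MID → GRN: 15+7+12+2 = 36
IVY → ALP → JCT → GRN: 11+16+7 = 34
IVY → SUM → VLY → LAR → GRN: 15+3+7+9 = 34
IVY → ALP → MID → GRN: 11+16+2 = 29
The minimum is $29 via IVY → ALP → MID → GRN.

$29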